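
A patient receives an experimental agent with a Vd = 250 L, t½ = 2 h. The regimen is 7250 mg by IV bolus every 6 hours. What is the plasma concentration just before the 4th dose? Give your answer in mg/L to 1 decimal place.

4.1 mg/L

f = (1/2)^(τ/t½) = (1/2)^(6/2) ≈ 0.1250.
C₀ = D/Vd = 7250/250 ≈ 29.000 mg/L.
Before the 4th dose, 3 doses have been given. Superposition: Cmin = C₀·(f + f² + … + f^3).
≈ 29.000 × (0.1250 + 0.0156 + 0.0020) ≈ 29.000 × 0.1426 ≈ 4.135 mg/L.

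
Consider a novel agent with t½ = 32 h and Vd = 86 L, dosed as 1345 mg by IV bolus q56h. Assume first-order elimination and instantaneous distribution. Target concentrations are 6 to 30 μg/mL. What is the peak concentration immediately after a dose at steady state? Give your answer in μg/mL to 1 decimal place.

22.3 μg/mL

τ/t½ = 56/32 ≈ 1.75, so fraction remaining f = (1/2)^(56/32) ≈ 0.2973.
Accumulation ratio R = 1/(1 − f) ≈ 1/0.7027 ≈ 1.4231.
Each bolus raises the concentration by D/Vd = 1345/86 ≈ 15.640 μg/mL.
Cmax,ss = C₀/(1 − f) ≈ 15.640/0.7027 ≈ 22.257 μg/mL.
Peak 22.3 μg/mL vs MTC 30 μg/mL: below toxic threshold.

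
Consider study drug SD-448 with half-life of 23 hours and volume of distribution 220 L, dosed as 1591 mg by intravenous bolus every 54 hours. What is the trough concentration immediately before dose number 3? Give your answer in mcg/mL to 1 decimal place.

1.7 mcg/mL

f = (1/2)^(τ/t½) = (1/2)^(54/23) ≈ 0.1964.
C₀ = D/Vd = 1591/220 ≈ 7.232 mcg/mL.
Before the 3rd dose, 2 doses have been given. Superposition: Cmin = C₀·(f + f²).
≈ 7.232 × (0.1964 + 0.0386) ≈ 7.232 × 0.2350 ≈ 1.700 mcg/mL.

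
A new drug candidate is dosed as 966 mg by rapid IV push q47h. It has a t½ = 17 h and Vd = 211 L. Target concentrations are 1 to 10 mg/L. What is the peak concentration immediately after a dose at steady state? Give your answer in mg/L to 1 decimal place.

5.4 mg/L

Over one 47-h interval, 47/17 ≈ 2.7647 half-lives elapse, leaving f ≈ 0.1471 of each dose.
Accumulation ratio R = 1/(1 − f) ≈ 1/0.8529 ≈ 1.1725.
Each bolus raises the concentration by D/Vd = 966/211 ≈ 4.578 mg/L.
Steady-state peak Cmax,ss = C₀·R ≈ 4.578 × 1.1725 ≈ 5.368 mg/L.
Peak 5.4 mg/L vs MTC 10 mg/L: below toxic threshold.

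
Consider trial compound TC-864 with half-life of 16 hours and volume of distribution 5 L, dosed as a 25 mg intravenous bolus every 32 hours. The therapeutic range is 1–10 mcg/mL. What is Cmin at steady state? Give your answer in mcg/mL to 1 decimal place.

τ = 32 h = 2 half-lives, so f = (1/2)^2 = 0.25.
Accumulation ratio R = 1/(1 − f) = 1/0.75 = 4/3.
Single-dose peak C₀ = D/Vd = 25/5 = 5 mcg/mL.
Steady-state peak Cmax,ss = C₀·R = 5 × 4/3 ≈ 6.667 mcg/mL.
Steady-state trough Cmin,ss = Cmax,ss·f ≈ 6.667 × 0.25 ≈ 1.667 mcg/mL.
Trough 1.7 mcg/mL vs MEC 1 mcg/mL: adequate.

1.7 mcg/mL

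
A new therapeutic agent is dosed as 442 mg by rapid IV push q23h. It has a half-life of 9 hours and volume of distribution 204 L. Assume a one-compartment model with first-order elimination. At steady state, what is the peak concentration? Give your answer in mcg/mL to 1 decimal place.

τ/t½ = 23/9 ≈ 2.5556, so fraction remaining f = (1/2)^(23/9) ≈ 0.1701.
At steady state, accumulation factor R = 1/(1 − e^(−kτ)) ≈ 1.2050.
Each bolus raises the concentration by D/Vd = 442/204 ≈ 2.167 mcg/mL.
Cmax,ss = C₀/(1 − f) ≈ 2.167/0.8299 ≈ 2.611 mcg/mL.

2.6 mcg/mL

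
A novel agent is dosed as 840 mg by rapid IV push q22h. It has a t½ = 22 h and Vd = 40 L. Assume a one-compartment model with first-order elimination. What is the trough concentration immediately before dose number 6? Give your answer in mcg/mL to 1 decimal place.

20.3 mcg/mL

f = (1/2)^(τ/t½) = (1/2)^(22/22) ≈ 0.5000.
C₀ = D/Vd = 840/40 ≈ 21.000 mcg/mL.
Before the 6th dose, 5 doses have been given. Superposition: Cmin = C₀·(f + f² + … + f^5).
≈ 21.000 × (0.5000 + 0.2500 + 0.1250 + 0.0625 + 0.0313) ≈ 21.000 × 0.9688 ≈ 20.345 mcg/mL.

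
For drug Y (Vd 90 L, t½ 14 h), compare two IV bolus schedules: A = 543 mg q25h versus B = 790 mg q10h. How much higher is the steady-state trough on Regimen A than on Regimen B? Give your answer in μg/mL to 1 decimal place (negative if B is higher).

Regimen A: f = (1/2)^(25/14) ≈ 0.2900; Cmin,ss = (543/90)·f/(1−f) ≈ 2.464 μg/mL.
Regimen B: f = (1/2)^(10/14) ≈ 0.6095; Cmin,ss = (790/90)·f/(1−f) ≈ 13.701 μg/mL.
Difference ≈ 2.464 − 13.701 ≈ -11.237 μg/mL.

-11.2 μg/mL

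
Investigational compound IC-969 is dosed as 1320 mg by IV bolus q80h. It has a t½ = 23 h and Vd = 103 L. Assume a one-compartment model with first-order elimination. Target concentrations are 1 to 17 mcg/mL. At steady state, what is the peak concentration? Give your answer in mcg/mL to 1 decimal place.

14.1 mcg/mL

τ/t½ = 80/23 ≈ 3.4783, so fraction remaining f = (1/2)^(80/23) ≈ 0.0897.
At steady state, accumulation factor R = 1/(1 − e^(−kτ)) ≈ 1.0985.
Each bolus raises the concentration by D/Vd = 1320/103 ≈ 12.816 mcg/mL.
Steady-state peak Cmax,ss = C₀·R ≈ 12.816 × 1.0985 ≈ 14.078 mcg/mL.
Peak 14.1 mcg/mL vs MTC 17 mcg/mL: below toxic threshold.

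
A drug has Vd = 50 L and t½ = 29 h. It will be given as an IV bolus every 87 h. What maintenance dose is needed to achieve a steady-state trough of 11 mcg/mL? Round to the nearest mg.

3850 mg

τ/t½ = 87/29 ≈ 3, so f = (1/2)^(87/29) ≈ 0.125000.
Cmin,ss = (D/Vd)·f/(1−f), so D = Cmin,ss·Vd·(1−f)/f.
D = 11 × 50 × (1−f)/f ≈ 11 × 50 × 7.00000 ≈ 3850.00 mg.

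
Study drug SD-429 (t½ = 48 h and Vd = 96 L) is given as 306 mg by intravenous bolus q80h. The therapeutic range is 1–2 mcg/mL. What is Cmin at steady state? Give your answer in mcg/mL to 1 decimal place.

1.5 mcg/mL

τ/t½ = 80/48 ≈ 1.6667, so fraction remaining f = (1/2)^(80/48) ≈ 0.3150.
At steady state, accumulation factor R = 1/(1 − e^(−kτ)) ≈ 1.4599.
Single-dose peak C₀ = D/Vd = 306/96 ≈ 3.188 mcg/mL.
Cmax,ss = C₀/(1 − f) ≈ 3.188/0.6850 ≈ 4.654 mcg/mL.
One interval later, Cmin,ss = Cmax,ss·e^(−kτ) ≈ 4.654 × 0.3150 ≈ 1.466 mcg/mL.
Trough 1.5 mcg/mL vs MEC 1 mcg/mL: adequate.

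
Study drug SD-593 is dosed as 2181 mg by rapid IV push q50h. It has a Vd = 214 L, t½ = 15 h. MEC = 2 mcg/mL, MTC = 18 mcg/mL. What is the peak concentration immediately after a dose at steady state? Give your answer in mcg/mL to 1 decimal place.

Over one 50-h interval, 50/15 ≈ 3.3333 half-lives elapse, leaving f ≈ 0.0992 of each dose.
At steady state, accumulation factor R = 1/(1 − e^(−kτ)) ≈ 1.1101.
Each bolus raises the concentration by D/Vd = 2181/214 ≈ 10.192 mcg/mL.
Cmax,ss = C₀/(1 − f) ≈ 10.192/0.9008 ≈ 11.314 mcg/mL.
Peak 11.3 mcg/mL vs MTC 18 mcg/mL: below toxic threshold.

11.3 mcg/mL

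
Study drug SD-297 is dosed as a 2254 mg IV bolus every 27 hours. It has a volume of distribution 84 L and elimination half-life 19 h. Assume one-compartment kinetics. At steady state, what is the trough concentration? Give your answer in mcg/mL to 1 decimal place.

16.0 mcg/mL

k = ln2/t½ = ln2/19 ≈ 0.036481 h⁻¹; fraction remaining f = e^(−kτ) = e^(−0.036481×27) ≈ 0.3734.
Accumulation ratio R = 1/(1 − f) ≈ 1/0.6266 ≈ 1.5959.
Single-dose peak C₀ = D/Vd = 2254/84 ≈ 26.833 mcg/mL.
Cmax,ss = C₀/(1 − f) ≈ 26.833/0.6266 ≈ 42.823 mcg/mL.
Steady-state trough Cmin,ss = Cmax,ss·f ≈ 42.823 × 0.3734 ≈ 15.990 mcg/mL.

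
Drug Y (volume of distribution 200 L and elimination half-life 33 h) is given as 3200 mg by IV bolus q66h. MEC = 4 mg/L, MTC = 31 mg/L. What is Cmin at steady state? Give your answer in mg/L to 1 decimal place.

The dosing interval is 2 half-lives, so f = 2^(−2) = 0.25.
Accumulation ratio R = 1/(1 − f) = 1/0.75 = 4/3.
Single-dose peak C₀ = D/Vd = 3200/200 = 16 mg/L.
Steady-state peak Cmax,ss = C₀·R = 16 × 4/3 ≈ 21.333 mg/L.
Steady-state trough Cmin,ss = Cmax,ss·f ≈ 21.333 × 0.25 ≈ 5.333 mg/L.
Trough 5.3 mg/L vs MEC 4 mg/L: adequate.

5.3 mg/L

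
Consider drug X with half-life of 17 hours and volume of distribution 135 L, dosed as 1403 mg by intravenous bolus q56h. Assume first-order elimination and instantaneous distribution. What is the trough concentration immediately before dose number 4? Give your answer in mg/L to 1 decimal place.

1.2 mg/L

f = (1/2)^(τ/t½) = (1/2)^(56/17) ≈ 0.1019.
C₀ = D/Vd = 1403/135 ≈ 10.393 mg/L.
Before the 4th dose, 3 doses have been given. Superposition: Cmin = C₀·(f + f² + … + f^3).
≈ 10.393 × (0.1019 + 0.0104 + 0.0011) ≈ 10.393 × 0.1134 ≈ 1.179 mg/L.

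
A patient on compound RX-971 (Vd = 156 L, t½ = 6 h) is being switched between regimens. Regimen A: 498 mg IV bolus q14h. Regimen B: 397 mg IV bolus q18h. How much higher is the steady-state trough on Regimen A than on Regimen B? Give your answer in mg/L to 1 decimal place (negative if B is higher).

0.4 mg/L

Regimen A: f = (1/2)^(14/6) ≈ 0.1984; Cmin,ss = (498/156)·f/(1−f) ≈ 0.790 mg/L.
Regimen B: f = (1/2)^(18/6) ≈ 0.1250; Cmin,ss = (397/156)·f/(1−f) ≈ 0.364 mg/L.
Difference ≈ 0.790 − 0.364 ≈ 0.426 mg/L.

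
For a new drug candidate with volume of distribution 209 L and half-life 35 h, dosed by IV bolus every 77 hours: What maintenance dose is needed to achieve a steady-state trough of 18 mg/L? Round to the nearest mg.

τ/t½ = 77/35 ≈ 2.2, so f = (1/2)^(77/35) ≈ 0.217638.
Cmin,ss = (D/Vd)·f/(1−f), so D = Cmin,ss·Vd·(1−f)/f.
D = 18 × 209 × (1−f)/f ≈ 18 × 209 × 3.59479 ≈ 13523.60 mg.

13524 mg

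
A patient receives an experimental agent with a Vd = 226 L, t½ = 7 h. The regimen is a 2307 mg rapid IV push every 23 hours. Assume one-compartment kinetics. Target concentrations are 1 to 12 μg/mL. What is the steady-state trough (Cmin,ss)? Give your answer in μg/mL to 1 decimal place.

Over one 23-h interval, 23/7 ≈ 3.2857 half-lives elapse, leaving f ≈ 0.1025 of each dose.
Each bolus raises the concentration by D/Vd = 2307/226 ≈ 10.208 μg/mL.
Steady-state trough Cmin,ss = C₀·f/(1−f) ≈ 10.208 × 0.1025/0.8975 ≈ 1.166 μg/mL.
Trough 1.2 μg/mL vs MEC 1 μg/mL: adequate.

1.2 μg/mL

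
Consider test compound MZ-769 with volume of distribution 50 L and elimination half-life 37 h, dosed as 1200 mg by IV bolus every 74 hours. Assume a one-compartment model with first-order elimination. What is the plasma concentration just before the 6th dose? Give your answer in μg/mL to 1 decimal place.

8.0 μg/mL

f = (1/2)^(τ/t½) = (1/2)^(74/37) ≈ 0.2500.
C₀ = D/Vd = 1200/50 ≈ 24.000 μg/mL.
Before the 6th dose, 5 doses have been given. Superposition: Cmin = C₀·(f + f² + … + f^5).
≈ 24.000 × (0.2500 + 0.0625 + 0.0156 + 0.0039 + 0.0010) ≈ 24.000 × 0.3330 ≈ 7.992 μg/mL.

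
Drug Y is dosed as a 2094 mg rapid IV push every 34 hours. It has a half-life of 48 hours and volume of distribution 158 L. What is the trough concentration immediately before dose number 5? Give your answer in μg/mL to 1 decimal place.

f = (1/2)^(τ/t½) = (1/2)^(34/48) ≈ 0.6120.
C₀ = D/Vd = 2094/158 ≈ 13.253 μg/mL.
Before the 5th dose, 4 doses have been given. Superposition: Cmin = C₀·(f + f² + … + f^4).
≈ 13.253 × (0.6120 + 0.3745 + 0.2292 + 0.1403) ≈ 13.253 × 1.3560 ≈ 17.971 μg/mL.

18.0 μg/mL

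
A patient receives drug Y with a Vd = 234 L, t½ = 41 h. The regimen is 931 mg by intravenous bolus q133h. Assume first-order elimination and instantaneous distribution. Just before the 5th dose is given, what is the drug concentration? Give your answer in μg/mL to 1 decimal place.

0.5 μg/mL

f = (1/2)^(τ/t½) = (1/2)^(133/41) ≈ 0.1056.
C₀ = D/Vd = 931/234 ≈ 3.979 μg/mL.
Before the 5th dose, 4 doses have been given. Superposition: Cmin = C₀·(f + f² + … + f^4).
≈ 3.979 × (0.1056 + 0.0112 + 0.0012 + 0.0001) ≈ 3.979 × 0.1181 ≈ 0.470 μg/mL.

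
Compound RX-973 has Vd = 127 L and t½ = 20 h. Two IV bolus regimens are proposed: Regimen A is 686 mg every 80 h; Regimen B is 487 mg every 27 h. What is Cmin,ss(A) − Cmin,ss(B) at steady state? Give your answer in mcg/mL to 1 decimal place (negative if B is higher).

-2.1 mcg/mL

Regimen A: f = (1/2)^(80/20) ≈ 0.0625; Cmin,ss = (686/127)·f/(1−f) ≈ 0.360 mcg/mL.
Regimen B: f = (1/2)^(27/20) ≈ 0.3923; Cmin,ss = (487/127)·f/(1−f) ≈ 2.475 mcg/mL.
Difference ≈ 0.360 − 2.475 ≈ -2.115 mcg/mL.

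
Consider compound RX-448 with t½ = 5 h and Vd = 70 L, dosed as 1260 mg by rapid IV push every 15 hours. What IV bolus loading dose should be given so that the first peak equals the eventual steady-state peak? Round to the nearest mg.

f = (1/2)^(15/5) ≈ 0.125000; accumulation ratio R = 1/(1−f) ≈ 1.14286.
Loading dose to hit Cmax,ss on first dose: D_load = D_maint·R ≈ 1260 × 1.14286 ≈ 1440.00 mg.

1440 mg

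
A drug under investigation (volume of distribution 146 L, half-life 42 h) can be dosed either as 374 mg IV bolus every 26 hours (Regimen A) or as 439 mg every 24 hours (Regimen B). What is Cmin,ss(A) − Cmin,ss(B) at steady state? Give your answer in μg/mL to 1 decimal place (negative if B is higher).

-1.4 μg/mL

Regimen A: f = (1/2)^(26/42) ≈ 0.6511; Cmin,ss = (374/146)·f/(1−f) ≈ 4.780 μg/mL.
Regimen B: f = (1/2)^(24/42) ≈ 0.6730; Cmin,ss = (439/146)·f/(1−f) ≈ 6.188 μg/mL.
Difference ≈ 4.780 − 6.188 ≈ -1.408 μg/mL.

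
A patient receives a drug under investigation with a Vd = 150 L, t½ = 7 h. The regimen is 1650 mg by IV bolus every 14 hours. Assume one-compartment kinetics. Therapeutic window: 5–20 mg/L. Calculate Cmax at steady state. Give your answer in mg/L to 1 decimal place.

14.7 mg/L

The dosing interval is 2 half-lives, so f = 2^(−2) = 0.25.
Accumulation ratio R = 1/(1 − f) = 1/0.75 = 4/3.
Single-dose peak C₀ = D/Vd = 1650/150 = 11 mg/L.
Steady-state peak Cmax,ss = C₀·R = 11 × 4/3 ≈ 14.667 mg/L.
Peak 14.7 mg/L vs MTC 20 mg/L: below toxic threshold.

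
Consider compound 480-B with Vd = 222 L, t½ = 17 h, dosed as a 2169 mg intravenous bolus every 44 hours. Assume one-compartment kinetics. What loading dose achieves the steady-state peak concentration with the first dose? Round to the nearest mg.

2602 mg

f = (1/2)^(44/17) ≈ 0.166289; accumulation ratio R = 1/(1−f) ≈ 1.19946.
Loading dose to hit Cmax,ss on first dose: D_load = D_maint·R ≈ 2169 × 1.19946 ≈ 2601.63 mg.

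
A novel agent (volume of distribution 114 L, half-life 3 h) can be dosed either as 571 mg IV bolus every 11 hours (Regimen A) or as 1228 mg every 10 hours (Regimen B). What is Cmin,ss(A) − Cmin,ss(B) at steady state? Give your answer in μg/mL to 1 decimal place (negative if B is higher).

-0.8 μg/mL

Regimen A: f = (1/2)^(11/3) ≈ 0.0787; Cmin,ss = (571/114)·f/(1−f) ≈ 0.428 μg/mL.
Regimen B: f = (1/2)^(10/3) ≈ 0.0992; Cmin,ss = (1228/114)·f/(1−f) ≈ 1.186 μg/mL.
Difference ≈ 0.428 − 1.186 ≈ -0.758 μg/mL.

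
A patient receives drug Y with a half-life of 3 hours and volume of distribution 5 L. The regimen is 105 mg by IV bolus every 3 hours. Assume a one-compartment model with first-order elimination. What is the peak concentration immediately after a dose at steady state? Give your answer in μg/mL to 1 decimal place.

42.0 μg/mL

τ = 3 h = 1 half-life, so f = (1/2)^1 = 0.5.
Accumulation ratio R = 1/(1 − f) = 1/0.5 = 2/1.
Single-dose peak C₀ = D/Vd = 105/5 = 21 μg/mL.
Steady-state peak Cmax,ss = C₀·R = 21 × 2/1 ≈ 42.000 μg/mL.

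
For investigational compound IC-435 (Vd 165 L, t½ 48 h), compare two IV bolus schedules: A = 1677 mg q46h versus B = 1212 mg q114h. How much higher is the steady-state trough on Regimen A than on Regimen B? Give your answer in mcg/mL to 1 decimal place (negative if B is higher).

Regimen A: f = (1/2)^(46/48) ≈ 0.5147; Cmin,ss = (1677/165)·f/(1−f) ≈ 10.779 mcg/mL.
Regimen B: f = (1/2)^(114/48) ≈ 0.1928; Cmin,ss = (1212/165)·f/(1−f) ≈ 1.754 mcg/mL.
Difference ≈ 10.779 − 1.754 ≈ 9.025 mcg/mL.

9.0 mcg/mL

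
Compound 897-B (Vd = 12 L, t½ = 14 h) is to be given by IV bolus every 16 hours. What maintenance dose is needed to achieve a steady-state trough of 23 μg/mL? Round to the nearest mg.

333 mg

τ/t½ = 16/14 ≈ 1.1429, so f = (1/2)^(16/14) ≈ 0.452862.
Cmin,ss = (D/Vd)·f/(1−f), so D = Cmin,ss·Vd·(1−f)/f.
D = 23 × 12 × (1−f)/f ≈ 23 × 12 × 1.20818 ≈ 333.46 mg.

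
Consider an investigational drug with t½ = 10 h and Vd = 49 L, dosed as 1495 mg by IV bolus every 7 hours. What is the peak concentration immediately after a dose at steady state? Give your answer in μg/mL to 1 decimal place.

79.4 μg/mL

Over one 7-h interval, 7/10 ≈ 0.7 half-lives elapse, leaving f ≈ 0.6156 of each dose.
Accumulation ratio R = 1/(1 − f) ≈ 1/0.3844 ≈ 2.6015.
Each bolus raises the concentration by D/Vd = 1495/49 ≈ 30.510 μg/mL.
Steady-state peak Cmax,ss = C₀·R ≈ 30.510 × 2.6015 ≈ 79.372 μg/mL.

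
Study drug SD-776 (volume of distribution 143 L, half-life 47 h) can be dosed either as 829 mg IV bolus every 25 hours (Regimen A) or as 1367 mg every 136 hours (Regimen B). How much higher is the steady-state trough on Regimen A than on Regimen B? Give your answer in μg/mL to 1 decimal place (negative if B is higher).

11.5 μg/mL

Regimen A: f = (1/2)^(25/47) ≈ 0.6916; Cmin,ss = (829/143)·f/(1−f) ≈ 13.000 μg/mL.
Regimen B: f = (1/2)^(136/47) ≈ 0.1346; Cmin,ss = (1367/143)·f/(1−f) ≈ 1.487 μg/mL.
Difference ≈ 13.000 − 1.487 ≈ 11.513 μg/mL.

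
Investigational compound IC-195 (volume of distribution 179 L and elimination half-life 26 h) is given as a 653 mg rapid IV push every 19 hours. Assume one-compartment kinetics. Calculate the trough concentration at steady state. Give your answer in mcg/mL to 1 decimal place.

5.5 mcg/mL

τ/t½ = 19/26 ≈ 0.73077, so fraction remaining f = (1/2)^(19/26) ≈ 0.6026.
Each bolus raises the concentration by D/Vd = 653/179 ≈ 3.648 mcg/mL.
Steady-state trough Cmin,ss = C₀·f/(1−f) ≈ 3.648 × 0.6026/0.3974 ≈ 5.532 mcg/mL.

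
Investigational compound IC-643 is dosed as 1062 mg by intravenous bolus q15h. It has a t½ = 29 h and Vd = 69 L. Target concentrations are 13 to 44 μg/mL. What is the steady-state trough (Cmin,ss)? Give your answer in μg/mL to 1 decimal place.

Over one 15-h interval, 15/29 ≈ 0.51724 half-lives elapse, leaving f ≈ 0.6987 of each dose.
Accumulation ratio R = 1/(1 − f) ≈ 1/0.3013 ≈ 3.3190.
Each bolus raises the concentration by D/Vd = 1062/69 ≈ 15.391 μg/mL.
Cmax,ss = C₀/(1 − f) ≈ 15.391/0.3013 ≈ 51.082 μg/mL.
Steady-state trough Cmin,ss = Cmax,ss·f ≈ 51.082 × 0.6987 ≈ 35.691 μg/mL.
Trough 35.7 μg/mL vs MEC 13 μg/mL: adequate.

35.7 μg/mL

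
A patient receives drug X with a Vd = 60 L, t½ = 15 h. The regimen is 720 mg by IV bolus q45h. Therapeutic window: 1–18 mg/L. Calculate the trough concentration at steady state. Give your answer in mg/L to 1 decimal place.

The dosing interval is 3 half-lives, so f = 2^(−3) = 0.125.
At steady state, R = 1/(1 − 0.125) = 8/7.
Single-dose peak C₀ = D/Vd = 720/60 = 12 mg/L.
Steady-state peak Cmax,ss = C₀·R = 12 × 8/7 ≈ 13.714 mg/L.
Steady-state trough Cmin,ss = Cmax,ss·f ≈ 13.714 × 0.125 ≈ 1.714 mg/L.
Trough 1.7 mg/L vs MEC 1 mg/L: adequate.

1.7 mg/L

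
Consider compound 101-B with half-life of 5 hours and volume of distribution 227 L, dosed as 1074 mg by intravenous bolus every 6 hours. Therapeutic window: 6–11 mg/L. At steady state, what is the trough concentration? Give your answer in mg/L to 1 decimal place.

3.6 mg/L

τ/t½ = 6/5 ≈ 1.2, so fraction remaining f = (1/2)^(6/5) ≈ 0.4353.
Accumulation ratio R = 1/(1 − f) ≈ 1/0.5647 ≈ 1.7709.
Each bolus raises the concentration by D/Vd = 1074/227 ≈ 4.731 mg/L.
Steady-state peak Cmax,ss = C₀·R ≈ 4.731 × 1.7709 ≈ 8.378 mg/L.
Steady-state trough Cmin,ss = Cmax,ss·f ≈ 8.378 × 0.4353 ≈ 3.647 mg/L.
Trough 3.6 mg/L vs MEC 6 mg/L: subtherapeutic.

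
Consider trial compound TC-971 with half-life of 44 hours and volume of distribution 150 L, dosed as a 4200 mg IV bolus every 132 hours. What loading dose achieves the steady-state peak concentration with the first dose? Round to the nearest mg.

4800 mg

f = (1/2)^(132/44) ≈ 0.125000; accumulation ratio R = 1/(1−f) ≈ 1.14286.
Loading dose to hit Cmax,ss on first dose: D_load = D_maint·R ≈ 4200 × 1.14286 ≈ 4800.01 mg.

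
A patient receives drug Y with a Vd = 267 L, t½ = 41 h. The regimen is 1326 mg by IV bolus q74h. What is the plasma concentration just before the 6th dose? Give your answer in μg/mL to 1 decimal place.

2.0 μg/mL

f = (1/2)^(τ/t½) = (1/2)^(74/41) ≈ 0.2862.
C₀ = D/Vd = 1326/267 ≈ 4.966 μg/mL.
Before the 6th dose, 5 doses have been given. Superposition: Cmin = C₀·(f + f² + … + f^5).
≈ 4.966 × (0.2862 + 0.0819 + 0.0234 + 0.0067 + 0.0019) ≈ 4.966 × 0.4001 ≈ 1.987 μg/mL.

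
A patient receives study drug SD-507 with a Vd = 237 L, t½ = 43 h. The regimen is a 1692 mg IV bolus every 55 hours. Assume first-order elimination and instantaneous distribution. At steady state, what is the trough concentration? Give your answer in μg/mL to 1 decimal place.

5.0 μg/mL

Over one 55-h interval, 55/43 ≈ 1.2791 half-lives elapse, leaving f ≈ 0.4121 of each dose.
Single-dose peak C₀ = D/Vd = 1692/237 ≈ 7.139 μg/mL.
Steady-state trough Cmin,ss = C₀·f/(1−f) ≈ 7.139 × 0.4121/0.5879 ≈ 5.004 μg/mL.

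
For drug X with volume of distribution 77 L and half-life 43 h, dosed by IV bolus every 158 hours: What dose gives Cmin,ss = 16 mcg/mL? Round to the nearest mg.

14498 mg

τ/t½ = 158/43 ≈ 3.6744, so f = (1/2)^(158/43) ≈ 0.078323.
Cmin,ss = (D/Vd)·f/(1−f), so D = Cmin,ss·Vd·(1−f)/f.
D = 16 × 77 × (1−f)/f ≈ 16 × 77 × 11.76764 ≈ 14497.73 mg.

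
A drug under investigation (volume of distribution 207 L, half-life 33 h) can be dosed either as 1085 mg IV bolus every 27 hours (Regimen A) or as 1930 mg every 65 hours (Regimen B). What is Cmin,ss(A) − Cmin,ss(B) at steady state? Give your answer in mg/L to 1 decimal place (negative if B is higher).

3.7 mg/L

Regimen A: f = (1/2)^(27/33) ≈ 0.5672; Cmin,ss = (1085/207)·f/(1−f) ≈ 6.869 mg/L.
Regimen B: f = (1/2)^(65/33) ≈ 0.2553; Cmin,ss = (1930/207)·f/(1−f) ≈ 3.196 mg/L.
Difference ≈ 6.869 − 3.196 ≈ 3.673 mg/L.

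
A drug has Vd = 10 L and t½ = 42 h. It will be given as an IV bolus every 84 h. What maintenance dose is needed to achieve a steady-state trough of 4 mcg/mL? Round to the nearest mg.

τ/t½ = 84/42 ≈ 2, so f = (1/2)^(84/42) ≈ 0.250000.
Cmin,ss = (D/Vd)·f/(1−f), so D = Cmin,ss·Vd·(1−f)/f.
D = 4 × 10 × (1−f)/f ≈ 4 × 10 × 3.00000 ≈ 120.00 mg.

120 mg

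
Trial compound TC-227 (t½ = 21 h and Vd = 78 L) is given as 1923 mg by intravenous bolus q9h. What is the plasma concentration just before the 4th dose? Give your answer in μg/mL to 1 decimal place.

42.0 μg/mL

f = (1/2)^(τ/t½) = (1/2)^(9/21) ≈ 0.7430.
C₀ = D/Vd = 1923/78 ≈ 24.654 μg/mL.
Before the 4th dose, 3 doses have been given. Superposition: Cmin = C₀·(f + f² + … + f^3).
≈ 24.654 × (0.7430 + 0.5520 + 0.4102) ≈ 24.654 × 1.7052 ≈ 42.040 μg/mL.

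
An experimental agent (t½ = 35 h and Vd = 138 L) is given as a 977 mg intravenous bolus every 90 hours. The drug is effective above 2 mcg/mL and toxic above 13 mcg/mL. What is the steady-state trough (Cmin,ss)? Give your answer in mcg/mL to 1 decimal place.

k = ln2/t½ = ln2/35 ≈ 0.019804 h⁻¹; fraction remaining f = e^(−kτ) = e^(−0.019804×90) ≈ 0.1682.
At steady state, accumulation factor R = 1/(1 − e^(−kτ)) ≈ 1.2022.
Each bolus raises the concentration by D/Vd = 977/138 ≈ 7.080 mcg/mL.
Steady-state peak Cmax,ss = C₀·R ≈ 7.080 × 1.2022 ≈ 8.512 mcg/mL.
One interval later, Cmin,ss = Cmax,ss·e^(−kτ) ≈ 8.512 × 0.1682 ≈ 1.432 mcg/mL.
Trough 1.4 mcg/mL vs MEC 2 mcg/mL: subtherapeutic.

1.4 mcg/mL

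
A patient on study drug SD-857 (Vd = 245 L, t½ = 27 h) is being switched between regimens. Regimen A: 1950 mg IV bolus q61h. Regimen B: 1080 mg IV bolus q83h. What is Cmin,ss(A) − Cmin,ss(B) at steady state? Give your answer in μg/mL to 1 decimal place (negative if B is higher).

Regimen A: f = (1/2)^(61/27) ≈ 0.2089; Cmin,ss = (1950/245)·f/(1−f) ≈ 2.102 μg/mL.
Regimen B: f = (1/2)^(83/27) ≈ 0.1187; Cmin,ss = (1080/245)·f/(1−f) ≈ 0.594 μg/mL.
Difference ≈ 2.102 − 0.594 ≈ 1.508 μg/mL.

1.5 μg/mL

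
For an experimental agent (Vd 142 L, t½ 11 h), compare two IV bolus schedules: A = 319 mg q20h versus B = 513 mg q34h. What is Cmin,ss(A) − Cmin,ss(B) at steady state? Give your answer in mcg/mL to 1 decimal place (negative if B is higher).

Regimen A: f = (1/2)^(20/11) ≈ 0.2836; Cmin,ss = (319/142)·f/(1−f) ≈ 0.889 mcg/mL.
Regimen B: f = (1/2)^(34/11) ≈ 0.1174; Cmin,ss = (513/142)·f/(1−f) ≈ 0.481 mcg/mL.
Difference ≈ 0.889 − 0.481 ≈ 0.408 mcg/mL.

0.4 mcg/mL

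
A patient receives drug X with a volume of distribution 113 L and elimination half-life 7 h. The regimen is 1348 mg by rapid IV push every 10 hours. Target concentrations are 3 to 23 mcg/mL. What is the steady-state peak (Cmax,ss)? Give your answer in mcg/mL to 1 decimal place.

k = ln2/t½ = ln2/7 ≈ 0.099021 h⁻¹; fraction remaining f = e^(−kτ) = e^(−0.099021×10) ≈ 0.3715.
At steady state, accumulation factor R = 1/(1 − e^(−kτ)) ≈ 1.5911.
Each bolus raises the concentration by D/Vd = 1348/113 ≈ 11.929 mcg/mL.
Cmax,ss = C₀/(1 − f) ≈ 11.929/0.6285 ≈ 18.980 mcg/mL.
Peak 19.0 mcg/mL vs MTC 23 mcg/mL: below toxic threshold.

19.0 mcg/mL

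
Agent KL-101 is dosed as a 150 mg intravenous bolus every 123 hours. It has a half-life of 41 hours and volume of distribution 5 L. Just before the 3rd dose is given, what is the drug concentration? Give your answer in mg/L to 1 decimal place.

f = (1/2)^(τ/t½) = (1/2)^(123/41) ≈ 0.1250.
C₀ = D/Vd = 150/5 ≈ 30.000 mg/L.
Before the 3rd dose, 2 doses have been given. Superposition: Cmin = C₀·(f + f²).
≈ 30.000 × (0.1250 + 0.0156) ≈ 30.000 × 0.1406 ≈ 4.218 mg/L.

4.2 mg/L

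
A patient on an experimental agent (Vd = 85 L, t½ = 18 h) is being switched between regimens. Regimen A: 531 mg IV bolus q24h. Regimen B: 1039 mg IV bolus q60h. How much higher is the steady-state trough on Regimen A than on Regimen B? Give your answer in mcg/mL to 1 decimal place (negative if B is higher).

Regimen A: f = (1/2)^(24/18) ≈ 0.3969; Cmin,ss = (531/85)·f/(1−f) ≈ 4.111 mcg/mL.
Regimen B: f = (1/2)^(60/18) ≈ 0.0992; Cmin,ss = (1039/85)·f/(1−f) ≈ 1.346 mcg/mL.
Difference ≈ 4.111 − 1.346 ≈ 2.765 mcg/mL.

2.8 mcg/mL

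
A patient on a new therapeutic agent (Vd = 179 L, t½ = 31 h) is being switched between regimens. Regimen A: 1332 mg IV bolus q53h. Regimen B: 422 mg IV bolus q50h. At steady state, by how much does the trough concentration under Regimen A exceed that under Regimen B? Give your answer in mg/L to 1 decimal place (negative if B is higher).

Regimen A: f = (1/2)^(53/31) ≈ 0.3057; Cmin,ss = (1332/179)·f/(1−f) ≈ 3.276 mg/L.
Regimen B: f = (1/2)^(50/31) ≈ 0.3269; Cmin,ss = (422/179)·f/(1−f) ≈ 1.145 mg/L.
Difference ≈ 3.276 − 1.145 ≈ 2.131 mg/L.

2.1 mg/L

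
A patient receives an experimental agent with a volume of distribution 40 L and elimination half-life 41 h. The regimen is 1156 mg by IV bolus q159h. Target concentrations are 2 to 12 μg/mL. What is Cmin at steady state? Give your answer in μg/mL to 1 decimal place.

τ/t½ = 159/41 ≈ 3.878, so fraction remaining f = (1/2)^(159/41) ≈ 0.0680.
Accumulation ratio R = 1/(1 − f) ≈ 1/0.9320 ≈ 1.0730.
Single-dose peak C₀ = D/Vd = 1156/40 ≈ 28.900 μg/mL.
Steady-state peak Cmax,ss = C₀·R ≈ 28.900 × 1.0730 ≈ 31.010 μg/mL.
One interval later, Cmin,ss = Cmax,ss·e^(−kτ) ≈ 31.010 × 0.0680 ≈ 2.109 μg/mL.
Trough 2.1 μg/mL vs MEC 2 μg/mL: adequate.

2.1 μg/mL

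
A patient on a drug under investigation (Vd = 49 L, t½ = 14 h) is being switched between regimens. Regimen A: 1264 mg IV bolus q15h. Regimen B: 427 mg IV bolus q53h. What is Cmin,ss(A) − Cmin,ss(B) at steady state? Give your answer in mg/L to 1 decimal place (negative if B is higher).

Regimen A: f = (1/2)^(15/14) ≈ 0.4758; Cmin,ss = (1264/49)·f/(1−f) ≈ 23.414 mg/L.
Regimen B: f = (1/2)^(53/14) ≈ 0.0725; Cmin,ss = (427/49)·f/(1−f) ≈ 0.681 mg/L.
Difference ≈ 23.414 − 0.681 ≈ 22.733 mg/L.

22.7 mg/L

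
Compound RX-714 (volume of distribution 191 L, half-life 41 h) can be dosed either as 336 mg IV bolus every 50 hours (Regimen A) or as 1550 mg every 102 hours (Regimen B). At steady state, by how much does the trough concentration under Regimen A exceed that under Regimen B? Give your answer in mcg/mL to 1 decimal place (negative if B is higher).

Regimen A: f = (1/2)^(50/41) ≈ 0.4294; Cmin,ss = (336/191)·f/(1−f) ≈ 1.324 mcg/mL.
Regimen B: f = (1/2)^(102/41) ≈ 0.1783; Cmin,ss = (1550/191)·f/(1−f) ≈ 1.761 mcg/mL.
Difference ≈ 1.324 − 1.761 ≈ -0.437 mcg/mL.

-0.4 mcg/mL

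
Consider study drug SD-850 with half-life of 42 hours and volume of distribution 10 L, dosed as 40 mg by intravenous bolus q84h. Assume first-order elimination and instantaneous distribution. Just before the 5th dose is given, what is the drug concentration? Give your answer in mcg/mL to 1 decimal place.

1.3 mcg/mL

f = (1/2)^(τ/t½) = (1/2)^(84/42) ≈ 0.2500.
C₀ = D/Vd = 40/10 ≈ 4.000 mcg/mL.
Before the 5th dose, 4 doses have been given. Superposition: Cmin = C₀·(f + f² + … + f^4).
≈ 4.000 × (0.2500 + 0.0625 + 0.0156 + 0.0039) ≈ 4.000 × 0.3320 ≈ 1.328 mcg/mL.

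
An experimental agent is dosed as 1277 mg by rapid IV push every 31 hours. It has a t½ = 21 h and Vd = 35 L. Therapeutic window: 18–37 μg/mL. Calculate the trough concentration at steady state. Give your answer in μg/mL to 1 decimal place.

Over one 31-h interval, 31/21 ≈ 1.4762 half-lives elapse, leaving f ≈ 0.3594 of each dose.
Accumulation ratio R = 1/(1 − f) ≈ 1/0.6406 ≈ 1.5610.
Single-dose peak C₀ = D/Vd = 1277/35 ≈ 36.486 μg/mL.
Cmax,ss = C₀/(1 − f) ≈ 36.486/0.6406 ≈ 56.956 μg/mL.
Steady-state trough Cmin,ss = Cmax,ss·f ≈ 56.956 × 0.3594 ≈ 20.470 μg/mL.
Trough 20.5 μg/mL vs MEC 18 μg/mL: adequate.

20.5 μg/mL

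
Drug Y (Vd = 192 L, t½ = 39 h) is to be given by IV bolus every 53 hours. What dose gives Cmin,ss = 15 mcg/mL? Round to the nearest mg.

τ/t½ = 53/39 ≈ 1.359, so f = (1/2)^(53/39) ≈ 0.389859.
Cmin,ss = (D/Vd)·f/(1−f), so D = Cmin,ss·Vd·(1−f)/f.
D = 15 × 192 × (1−f)/f ≈ 15 × 192 × 1.56503 ≈ 4507.29 mg.

4507 mg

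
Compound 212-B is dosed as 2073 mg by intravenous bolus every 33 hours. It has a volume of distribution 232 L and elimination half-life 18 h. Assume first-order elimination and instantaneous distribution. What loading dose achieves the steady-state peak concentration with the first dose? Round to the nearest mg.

f = (1/2)^(33/18) ≈ 0.280616; accumulation ratio R = 1/(1−f) ≈ 1.39008.
Loading dose to hit Cmax,ss on first dose: D_load = D_maint·R ≈ 2073 × 1.39008 ≈ 2881.64 mg.

2882 mg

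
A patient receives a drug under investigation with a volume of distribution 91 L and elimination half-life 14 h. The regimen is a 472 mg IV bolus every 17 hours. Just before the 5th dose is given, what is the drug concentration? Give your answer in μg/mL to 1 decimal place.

3.8 μg/mL

f = (1/2)^(τ/t½) = (1/2)^(17/14) ≈ 0.4310.
C₀ = D/Vd = 472/91 ≈ 5.187 μg/mL.
Before the 5th dose, 4 doses have been given. Superposition: Cmin = C₀·(f + f² + … + f^4).
≈ 5.187 × (0.4310 + 0.1858 + 0.0801 + 0.0345) ≈ 5.187 × 0.7314 ≈ 3.794 μg/mL.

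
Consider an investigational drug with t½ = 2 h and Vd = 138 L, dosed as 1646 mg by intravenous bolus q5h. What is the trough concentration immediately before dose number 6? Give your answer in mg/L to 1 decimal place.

2.6 mg/L

f = (1/2)^(τ/t½) = (1/2)^(5/2) ≈ 0.1768.
C₀ = D/Vd = 1646/138 ≈ 11.928 mg/L.
Before the 6th dose, 5 doses have been given. Superposition: Cmin = C₀·(f + f² + … + f^5).
≈ 11.928 × (0.1768 + 0.0313 + 0.0055 + 0.0010 + 0.0002) ≈ 11.928 × 0.2148 ≈ 2.562 mg/L.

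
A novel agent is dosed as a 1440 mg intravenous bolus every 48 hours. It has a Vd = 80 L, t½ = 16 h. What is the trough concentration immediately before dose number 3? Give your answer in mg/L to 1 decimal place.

f = (1/2)^(τ/t½) = (1/2)^(48/16) ≈ 0.1250.
C₀ = D/Vd = 1440/80 ≈ 18.000 mg/L.
Before the 3rd dose, 2 doses have been given. Superposition: Cmin = C₀·(f + f²).
≈ 18.000 × (0.1250 + 0.0156) ≈ 18.000 × 0.1406 ≈ 2.531 mg/L.

2.5 mg/L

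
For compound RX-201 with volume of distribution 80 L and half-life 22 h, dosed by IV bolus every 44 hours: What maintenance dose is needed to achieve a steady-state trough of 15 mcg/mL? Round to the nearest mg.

τ/t½ = 44/22 ≈ 2, so f = (1/2)^(44/22) ≈ 0.250000.
Cmin,ss = (D/Vd)·f/(1−f), so D = Cmin,ss·Vd·(1−f)/f.
D = 15 × 80 × (1−f)/f ≈ 15 × 80 × 3.00000 ≈ 3600.00 mg.

3600 mg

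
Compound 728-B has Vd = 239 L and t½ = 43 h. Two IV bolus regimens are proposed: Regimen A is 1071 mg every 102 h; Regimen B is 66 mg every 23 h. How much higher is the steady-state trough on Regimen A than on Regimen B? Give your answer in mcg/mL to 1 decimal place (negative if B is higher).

Regimen A: f = (1/2)^(102/43) ≈ 0.1932; Cmin,ss = (1071/239)·f/(1−f) ≈ 1.073 mcg/mL.
Regimen B: f = (1/2)^(23/43) ≈ 0.6902; Cmin,ss = (66/239)·f/(1−f) ≈ 0.615 mcg/mL.
Difference ≈ 1.073 − 0.615 ≈ 0.458 mcg/mL.

0.5 mcg/mL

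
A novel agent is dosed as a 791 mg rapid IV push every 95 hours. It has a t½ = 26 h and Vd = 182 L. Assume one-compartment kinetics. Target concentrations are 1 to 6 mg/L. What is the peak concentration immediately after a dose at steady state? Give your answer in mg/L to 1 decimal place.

τ/t½ = 95/26 ≈ 3.6538, so fraction remaining f = (1/2)^(95/26) ≈ 0.0794.
At steady state, accumulation factor R = 1/(1 − e^(−kτ)) ≈ 1.0862.
Each bolus raises the concentration by D/Vd = 791/182 ≈ 4.346 mg/L.
Steady-state peak Cmax,ss = C₀·R ≈ 4.346 × 1.0862 ≈ 4.721 mg/L.
Peak 4.7 mg/L vs MTC 6 mg/L: below toxic threshold.

4.7 mg/L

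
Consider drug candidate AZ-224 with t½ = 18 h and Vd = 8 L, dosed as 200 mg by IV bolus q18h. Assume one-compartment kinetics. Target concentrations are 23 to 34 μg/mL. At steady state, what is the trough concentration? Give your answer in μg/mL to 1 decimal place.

The dosing interval is 1 half-life, so f = 2^(−1) = 0.5.
Accumulation ratio R = 1/(1 − f) = 1/0.5 = 2/1.
Single-dose peak C₀ = D/Vd = 200/8 = 25 μg/mL.
Steady-state peak Cmax,ss = C₀·R = 25 × 2/1 ≈ 50.000 μg/mL.
Steady-state trough Cmin,ss = Cmax,ss·f ≈ 50.000 × 0.5 ≈ 25.000 μg/mL.
Trough 25.0 μg/mL vs MEC 23 μg/mL: adequate.

25.0 μg/mL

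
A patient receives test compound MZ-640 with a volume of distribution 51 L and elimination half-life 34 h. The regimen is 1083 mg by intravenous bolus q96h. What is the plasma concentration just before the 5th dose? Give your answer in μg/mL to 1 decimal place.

f = (1/2)^(τ/t½) = (1/2)^(96/34) ≈ 0.1413.
C₀ = D/Vd = 1083/51 ≈ 21.235 μg/mL.
Before the 5th dose, 4 doses have been given. Superposition: Cmin = C₀·(f + f² + … + f^4).
≈ 21.235 × (0.1413 + 0.0200 + 0.0028 + 0.0004) ≈ 21.235 × 0.1645 ≈ 3.493 μg/mL.

3.5 μg/mL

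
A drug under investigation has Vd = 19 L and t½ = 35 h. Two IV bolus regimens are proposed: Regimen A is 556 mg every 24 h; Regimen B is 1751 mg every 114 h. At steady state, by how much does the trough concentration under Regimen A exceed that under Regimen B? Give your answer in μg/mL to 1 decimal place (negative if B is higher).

Regimen A: f = (1/2)^(24/35) ≈ 0.6217; Cmin,ss = (556/19)·f/(1−f) ≈ 48.091 μg/mL.
Regimen B: f = (1/2)^(114/35) ≈ 0.1046; Cmin,ss = (1751/19)·f/(1−f) ≈ 10.766 μg/mL.
Difference ≈ 48.091 − 10.766 ≈ 37.325 μg/mL.

37.3 μg/mL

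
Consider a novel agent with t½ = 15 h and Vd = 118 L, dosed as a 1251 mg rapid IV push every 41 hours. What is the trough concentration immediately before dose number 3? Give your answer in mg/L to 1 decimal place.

1.8 mg/L

f = (1/2)^(τ/t½) = (1/2)^(41/15) ≈ 0.1504.
C₀ = D/Vd = 1251/118 ≈ 10.602 mg/L.
Before the 3rd dose, 2 doses have been given. Superposition: Cmin = C₀·(f + f²).
≈ 10.602 × (0.1504 + 0.0226) ≈ 10.602 × 0.1730 ≈ 1.834 mg/L.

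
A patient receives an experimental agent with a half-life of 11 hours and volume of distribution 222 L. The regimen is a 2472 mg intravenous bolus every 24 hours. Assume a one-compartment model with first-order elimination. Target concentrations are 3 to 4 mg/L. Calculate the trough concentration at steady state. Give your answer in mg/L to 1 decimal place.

Over one 24-h interval, 24/11 ≈ 2.1818 half-lives elapse, leaving f ≈ 0.2204 of each dose.
At steady state, accumulation factor R = 1/(1 − e^(−kτ)) ≈ 1.2827.
Single-dose peak C₀ = D/Vd = 2472/222 ≈ 11.135 mg/L.
Steady-state peak Cmax,ss = C₀·R ≈ 11.135 × 1.2827 ≈ 14.283 mg/L.
One interval later, Cmin,ss = Cmax,ss·e^(−kτ) ≈ 14.283 × 0.2204 ≈ 3.148 mg/L.
Trough 3.1 mg/L vs MEC 3 mg/L: adequate.

3.1 mg/L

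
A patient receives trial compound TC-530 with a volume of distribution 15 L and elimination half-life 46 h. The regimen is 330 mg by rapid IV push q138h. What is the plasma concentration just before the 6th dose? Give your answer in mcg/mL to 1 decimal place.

3.1 mcg/mL

f = (1/2)^(τ/t½) = (1/2)^(138/46) ≈ 0.1250.
C₀ = D/Vd = 330/15 ≈ 22.000 mcg/mL.
Before the 6th dose, 5 doses have been given. Superposition: Cmin = C₀·(f + f² + … + f^5).
≈ 22.000 × (0.1250 + 0.0156 + 0.0020 + 0.0002 + 0.0000) ≈ 22.000 × 0.1428 ≈ 3.142 mcg/mL.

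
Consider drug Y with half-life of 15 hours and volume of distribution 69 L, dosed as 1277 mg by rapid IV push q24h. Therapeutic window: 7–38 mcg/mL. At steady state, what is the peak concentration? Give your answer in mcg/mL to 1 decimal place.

k = ln2/t½ = ln2/15 ≈ 0.046210 h⁻¹; fraction remaining f = e^(−kτ) = e^(−0.046210×24) ≈ 0.3299.
At steady state, accumulation factor R = 1/(1 − e^(−kτ)) ≈ 1.4923.
Each bolus raises the concentration by D/Vd = 1277/69 ≈ 18.507 mcg/mL.
Steady-state peak Cmax,ss = C₀·R ≈ 18.507 × 1.4923 ≈ 27.618 mcg/mL.
Peak 27.6 mcg/mL vs MTC 38 mcg/mL: below toxic threshold.

27.6 mcg/mL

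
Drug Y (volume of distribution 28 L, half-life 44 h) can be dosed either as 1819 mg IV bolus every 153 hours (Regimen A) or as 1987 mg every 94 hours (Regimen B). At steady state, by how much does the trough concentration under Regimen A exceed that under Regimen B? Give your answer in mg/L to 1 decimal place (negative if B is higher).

Regimen A: f = (1/2)^(153/44) ≈ 0.0898; Cmin,ss = (1819/28)·f/(1−f) ≈ 6.409 mg/L.
Regimen B: f = (1/2)^(94/44) ≈ 0.2275; Cmin,ss = (1987/28)·f/(1−f) ≈ 20.899 mg/L.
Difference ≈ 6.409 − 20.899 ≈ -14.490 mg/L.

-14.5 mg/L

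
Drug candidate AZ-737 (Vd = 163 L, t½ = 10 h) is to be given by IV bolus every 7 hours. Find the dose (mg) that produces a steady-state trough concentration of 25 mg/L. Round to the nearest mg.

2545 mg

τ/t½ = 7/10 ≈ 0.7, so f = (1/2)^(7/10) ≈ 0.615572.
Cmin,ss = (D/Vd)·f/(1−f), so D = Cmin,ss·Vd·(1−f)/f.
D = 25 × 163 × (1−f)/f ≈ 25 × 163 × 0.62451 ≈ 2544.88 mg.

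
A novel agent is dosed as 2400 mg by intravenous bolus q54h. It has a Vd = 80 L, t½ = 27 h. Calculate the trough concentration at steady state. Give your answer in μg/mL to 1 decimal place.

τ = 54 h = 2 half-lives, so f = (1/2)^2 = 0.25.
Accumulation ratio R = 1/(1 − f) = 1/0.75 = 4/3.
Single-dose peak C₀ = D/Vd = 2400/80 = 30 μg/mL.
Steady-state peak Cmax,ss = C₀·R = 30 × 4/3 ≈ 40.000 μg/mL.
Steady-state trough Cmin,ss = Cmax,ss·f ≈ 40.000 × 0.25 ≈ 10.000 μg/mL.

10.0 μg/mL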